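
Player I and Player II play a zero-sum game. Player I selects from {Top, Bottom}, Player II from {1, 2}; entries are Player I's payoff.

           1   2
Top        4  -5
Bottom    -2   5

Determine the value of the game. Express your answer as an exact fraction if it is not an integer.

Row minima: Top → -5, Bottom → -2; maximin = -2.
Column maxima: 1 → 4, 2 → 5; minimax = 4.
-2 ≠ 4, so there is no saddle point; optimal play is mixed.
Let Player I play Top with probability p. Expected payoff against 1: 4p + (-2)(1−p) = 6p − 2; against 2: (-5)p + 5(1−p) = −10p + 5.
Setting these equal: 6p − 2 = −10p + 5 ⇒ 16p = 7 ⇒ p = 7/16, and the value is (6)·(7/16) − 2 = 5/8.
For Player II: with q = P(1), equating Top's and Bottom's payoffs gives 9q − 5 = −7q + 5 ⇒ q = 5/8.

5/8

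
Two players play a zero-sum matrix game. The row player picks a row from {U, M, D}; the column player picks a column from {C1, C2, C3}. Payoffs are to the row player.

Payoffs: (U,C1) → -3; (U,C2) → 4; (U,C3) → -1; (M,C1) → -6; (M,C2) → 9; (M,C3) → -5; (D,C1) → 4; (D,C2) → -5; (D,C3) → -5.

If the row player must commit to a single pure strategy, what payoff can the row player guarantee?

Row minima: U → -3, M → -6, D → -5.
The best of these is -3.

-3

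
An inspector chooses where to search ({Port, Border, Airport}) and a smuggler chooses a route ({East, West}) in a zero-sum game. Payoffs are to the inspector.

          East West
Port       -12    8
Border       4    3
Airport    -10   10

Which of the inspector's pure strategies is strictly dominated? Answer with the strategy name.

Airport gives a strictly higher payoff than Port against every column: -10 > -12, 10 > 8.
So Port is strictly dominated and the inspector never plays it.

Port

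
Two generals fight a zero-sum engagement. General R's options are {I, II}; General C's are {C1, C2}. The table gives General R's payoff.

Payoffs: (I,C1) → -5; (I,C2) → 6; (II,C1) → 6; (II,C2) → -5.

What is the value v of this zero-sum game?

Row minima: I → -5, II → -5; maximin = -5.
Column maxima: C1 → 6, C2 → 6; minimax = 6.
-5 ≠ 6, so there is no saddle point; optimal play is mixed.
Let General R play I with probability p. Expected payoff against C1: (-5)p + 6(1−p) = −11p + 6; against C2: 6p + (-5)(1−p) = 11p − 5.
Setting these equal: −11p + 6 = 11p − 5 ⇒ −22p = -11 ⇒ p = 1/2, and the value is (-11)·(1/2) + 6 = 1/2.
For General C: with q = P(C1), equating I's and II's payoffs gives −11q + 6 = 11q − 5 ⇒ q = 1/2.

1/2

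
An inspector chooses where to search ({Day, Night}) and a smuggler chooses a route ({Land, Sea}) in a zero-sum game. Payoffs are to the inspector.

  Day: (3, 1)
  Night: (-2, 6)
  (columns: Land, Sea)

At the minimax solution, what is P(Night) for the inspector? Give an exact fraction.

Row minima: Day → 1, Night → -2; maximin = 1.
Column maxima: Land → 3, Sea → 6; minimax = 3.
1 ≠ 3, so there is no saddle point; optimal play is mixed.
Let the inspector play Day with probability p. Expected payoff against Land: 3p + (-2)(1−p) = 5p − 2; against Sea: 1p + 6(1−p) = −5p + 6.
Setting these equal: 5p − 2 = −5p + 6 ⇒ 10p = 8 ⇒ p = 4/5, and the value is (5)·(4/5) − 2 = 2.
For the smuggler: with q = P(Land), equating Day's and Night's payoffs gives 2q + 1 = −8q + 6 ⇒ q = 1/2.

1/5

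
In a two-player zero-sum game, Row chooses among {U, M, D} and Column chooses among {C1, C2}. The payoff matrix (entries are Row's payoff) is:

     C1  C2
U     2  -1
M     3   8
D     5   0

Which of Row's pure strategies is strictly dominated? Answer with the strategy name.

M gives a strictly higher payoff than U against every column: 3 > 2, 8 > -1.
So U is strictly dominated and Row never plays it.

U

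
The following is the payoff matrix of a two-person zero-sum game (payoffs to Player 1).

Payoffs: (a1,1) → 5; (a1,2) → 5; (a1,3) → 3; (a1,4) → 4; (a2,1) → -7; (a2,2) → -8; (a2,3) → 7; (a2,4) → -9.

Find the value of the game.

55/17

Row minima: a1 → 3, a2 → -9; maximin = 3.
Column maxima: 1 → 5, 2 → 5, 3 → 7, 4 → 4; minimax = 4.
3 ≠ 4, so there is no saddle point; optimal play is mixed.
1 is strictly dominated by 4 (it gives Player 1 strictly more in every row), so Player 2 never plays it.
2 is strictly dominated by 4 (it gives Player 1 strictly more in every row), so Player 2 never plays it.
On the remaining 2×2 (a1, a2 vs 3, 4):
Let Player 1 play a1 with probability p. Expected payoff against 3: 3p + 7(1−p) = −4p + 7; against 4: 4p + (-9)(1−p) = 13p − 9.
Setting these equal: −4p + 7 = 13p − 9 ⇒ −17p = -16 ⇒ p = 16/17, and the value is (-4)·(16/17) + 7 = 55/17.
For Player 2: with q = P(3), equating a1's and a2's payoffs gives −q + 4 = 16q − 9 ⇒ q = 13/17.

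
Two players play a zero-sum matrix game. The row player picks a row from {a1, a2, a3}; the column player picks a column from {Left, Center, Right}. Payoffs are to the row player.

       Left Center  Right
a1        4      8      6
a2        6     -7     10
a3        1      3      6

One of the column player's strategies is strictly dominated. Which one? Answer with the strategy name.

Right

Left holds the row player's payoff strictly below Right in every row: 4 < 6, 6 < 10, 1 < 6.
So Right is strictly dominated for the column player.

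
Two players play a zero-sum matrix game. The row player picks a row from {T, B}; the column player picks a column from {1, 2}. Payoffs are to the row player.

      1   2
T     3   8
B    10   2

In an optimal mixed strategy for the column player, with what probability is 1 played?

Row minima: T → 3, B → 2; maximin = 3.
Column maxima: 1 → 10, 2 → 8; minimax = 8.
3 ≠ 8, so there is no saddle point; optimal play is mixed.
Let the row player play T with probability p. Expected payoff against 1: 3p + 10(1−p) = −7p + 10; against 2: 8p + 2(1−p) = 6p + 2.
Setting these equal: −7p + 10 = 6p + 2 ⇒ −13p = -8 ⇒ p = 8/13, and the value is (-7)·(8/13) + 10 = 74/13.
For the column player: with q = P(1), equating T's and B's payoffs gives −5q + 8 = 8q + 2 ⇒ q = 6/13.

6/13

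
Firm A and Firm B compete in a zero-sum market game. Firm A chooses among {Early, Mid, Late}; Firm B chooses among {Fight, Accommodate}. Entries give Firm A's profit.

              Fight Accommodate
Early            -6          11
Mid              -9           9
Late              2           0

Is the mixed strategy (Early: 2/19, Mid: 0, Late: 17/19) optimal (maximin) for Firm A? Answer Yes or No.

Against Fight this mix gives (2/19)·(-6) + (17/19)·2 = 22/19.
Against Accommodate this mix gives (2/19)·11 + (17/19)·0 = 22/19.
All of Firm B's active replies (Fight, Accommodate) yield 22/19, and no column does worse for Firm A. The mix makes Firm B indifferent and guarantees 22/19, so it is optimal.

Yes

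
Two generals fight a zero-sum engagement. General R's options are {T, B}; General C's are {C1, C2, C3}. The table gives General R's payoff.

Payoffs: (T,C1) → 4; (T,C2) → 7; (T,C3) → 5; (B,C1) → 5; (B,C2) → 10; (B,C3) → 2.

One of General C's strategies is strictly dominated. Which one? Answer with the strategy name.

C2

C1 holds General R's payoff strictly below C2 in every row: 4 < 7, 5 < 10.
So C2 is strictly dominated for General C.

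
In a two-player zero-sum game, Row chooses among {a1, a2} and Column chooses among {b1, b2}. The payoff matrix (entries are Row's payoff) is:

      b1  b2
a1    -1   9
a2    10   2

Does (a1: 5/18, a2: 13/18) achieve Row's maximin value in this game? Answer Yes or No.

No

Against b1 this mix gives (5/18)·(-1) + (13/18)·10 = 125/18.
Against b2 this mix gives (5/18)·9 + (13/18)·2 = 71/18.
Column will play b2, holding Row to 71/18. Shifting weight toward the row that does better against b2 would raise this floor (the equalizing mix achieves 46/9 against both b2 and b1), so the proposed strategy is not optimal.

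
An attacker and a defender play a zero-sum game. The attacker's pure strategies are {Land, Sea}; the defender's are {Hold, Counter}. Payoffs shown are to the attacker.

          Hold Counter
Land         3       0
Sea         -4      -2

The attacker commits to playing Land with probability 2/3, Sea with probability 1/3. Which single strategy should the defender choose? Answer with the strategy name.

If the defender plays Hold, the attacker's expected payoff is (2/3)·3 + (1/3)·(-4) = 2/3.
If the defender plays Counter, the attacker's expected payoff is (2/3)·0 + (1/3)·(-2) = -2/3.
The defender minimizes the attacker's payoff; the smallest is -2/3, so the best response is Counter.

Counter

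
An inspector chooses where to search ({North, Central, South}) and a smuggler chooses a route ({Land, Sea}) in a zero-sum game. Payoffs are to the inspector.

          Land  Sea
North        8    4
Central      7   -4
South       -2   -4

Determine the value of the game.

4

Row minima: North → 4, Central → -4, South → -4; maximin = 4.
Column maxima: Land → 8, Sea → 4; minimax = 4.
Since maximin = minimax = 4, there is a saddle point and the value is 4.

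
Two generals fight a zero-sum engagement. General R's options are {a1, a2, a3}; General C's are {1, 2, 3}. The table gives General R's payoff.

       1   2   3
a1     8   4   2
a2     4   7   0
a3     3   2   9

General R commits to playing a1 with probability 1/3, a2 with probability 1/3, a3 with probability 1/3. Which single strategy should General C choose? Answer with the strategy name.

3

If General C plays 1, General R's expected payoff is (1/3)·8 + (1/3)·4 + (1/3)·3 = 5.
If General C plays 2, General R's expected payoff is (1/3)·4 + (1/3)·7 + (1/3)·2 = 13/3.
If General C plays 3, General R's expected payoff is (1/3)·2 + (1/3)·0 + (1/3)·9 = 11/3.
General C minimizes General R's payoff; the smallest is 11/3, so the best response is 3.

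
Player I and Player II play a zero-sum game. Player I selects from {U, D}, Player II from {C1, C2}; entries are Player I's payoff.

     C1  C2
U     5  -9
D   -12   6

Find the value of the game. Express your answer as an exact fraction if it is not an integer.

Row minima: U → -9, D → -12; maximin = -9.
Column maxima: C1 → 5, C2 → 6; minimax = 5.
-9 ≠ 5, so there is no saddle point; optimal play is mixed.
Let Player I play U with probability p. Expected payoff against C1: 5p + (-12)(1−p) = 17p − 12; against C2: (-9)p + 6(1−p) = −15p + 6.
Setting these equal: 17p − 12 = −15p + 6 ⇒ 32p = 18 ⇒ p = 9/16, and the value is (17)·(9/16) − 12 = -39/16.
For Player II: with q = P(C1), equating U's and D's payoffs gives 14q − 9 = −18q + 6 ⇒ q = 15/32.

-39/16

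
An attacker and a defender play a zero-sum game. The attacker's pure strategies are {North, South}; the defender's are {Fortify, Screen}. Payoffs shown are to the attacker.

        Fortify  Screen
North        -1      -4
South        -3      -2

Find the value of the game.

Row minima: North → -4, South → -3; maximin = -3.
Column maxima: Fortify → -1, Screen → -2; minimax = -2.
-3 ≠ -2, so there is no saddle point; optimal play is mixed.
Let the attacker play North with probability p. Expected payoff against Fortify: (-1)p + (-3)(1−p) = 2p − 3; against Screen: (-4)p + (-2)(1−p) = −2p − 2.
Setting these equal: 2p − 3 = −2p − 2 ⇒ 4p = 1 ⇒ p = 1/4, and the value is (2)·(1/4) − 3 = -5/2.
For the defender: with q = P(Fortify), equating North's and South's payoffs gives 3q − 4 = −q − 2 ⇒ q = 1/2.

-5/2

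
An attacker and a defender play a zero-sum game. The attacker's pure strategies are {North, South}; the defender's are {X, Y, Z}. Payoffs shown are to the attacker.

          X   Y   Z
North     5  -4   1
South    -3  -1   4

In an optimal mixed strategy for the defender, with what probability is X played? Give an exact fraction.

Row minima: North → -4, South → -3; maximin = -3.
Column maxima: X → 5, Y → -1, Z → 4; minimax = -1.
-3 ≠ -1, so there is no saddle point; optimal play is mixed.
Z is strictly dominated by Y (it gives the attacker strictly more in every row), so the defender never plays it.
On the remaining 2×2 (North, South vs X, Y):
Let the attacker play North with probability p. Expected payoff against X: 5p + (-3)(1−p) = 8p − 3; against Y: (-4)p + (-1)(1−p) = −3p − 1.
Setting these equal: 8p − 3 = −3p − 1 ⇒ 11p = 2 ⇒ p = 2/11, and the value is (8)·(2/11) − 3 = -17/11.
For the defender: with q = P(X), equating North's and South's payoffs gives 9q − 4 = −2q − 1 ⇒ q = 3/11.

3/11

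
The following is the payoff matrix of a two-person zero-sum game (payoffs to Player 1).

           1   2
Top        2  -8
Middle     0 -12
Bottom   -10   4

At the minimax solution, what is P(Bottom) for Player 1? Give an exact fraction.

Row minima: Top → -8, Middle → -12, Bottom → -10; maximin = -8.
Column maxima: 1 → 2, 2 → 4; minimax = 2.
-8 ≠ 2, so there is no saddle point; optimal play is mixed.
Middle is strictly dominated by Top, so Player 1 never plays it.
On the remaining 2×2 (Top, Bottom vs 1, 2):
Let Player 1 play Top with probability p. Expected payoff against 1: 2p + (-10)(1−p) = 12p − 10; against 2: (-8)p + 4(1−p) = −12p + 4.
Setting these equal: 12p − 10 = −12p + 4 ⇒ 24p = 14 ⇒ p = 7/12, and the value is (12)·(7/12) − 10 = -3.
For Player 2: with q = P(1), equating Top's and Bottom's payoffs gives 10q − 8 = −14q + 4 ⇒ q = 1/2.

5/12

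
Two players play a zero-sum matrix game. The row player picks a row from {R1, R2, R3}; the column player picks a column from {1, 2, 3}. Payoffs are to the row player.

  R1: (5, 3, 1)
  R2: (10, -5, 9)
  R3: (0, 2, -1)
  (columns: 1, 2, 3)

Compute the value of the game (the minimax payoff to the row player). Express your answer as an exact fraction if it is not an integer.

2

Row minima: R1 → 1, R2 → -5, R3 → -1; maximin = 1.
Column maxima: 1 → 10, 2 → 3, 3 → 9; minimax = 3.
1 ≠ 3, so there is no saddle point; optimal play is mixed.
R3 is strictly dominated by R1, so the row player never plays it.
With R3 eliminated, 1 is strictly dominated by 2 (it gives the row player strictly more in every remaining row), so the column player never plays it.
On the remaining 2×2 (R1, R2 vs 2, 3):
Let the row player play R1 with probability p. Expected payoff against 2: 3p + (-5)(1−p) = 8p − 5; against 3: 1p + 9(1−p) = −8p + 9.
Setting these equal: 8p − 5 = −8p + 9 ⇒ 16p = 14 ⇒ p = 7/8, and the value is (8)·(7/8) − 5 = 2.
For the column player: with q = P(2), equating R1's and R2's payoffs gives 2q + 1 = −14q + 9 ⇒ q = 1/2.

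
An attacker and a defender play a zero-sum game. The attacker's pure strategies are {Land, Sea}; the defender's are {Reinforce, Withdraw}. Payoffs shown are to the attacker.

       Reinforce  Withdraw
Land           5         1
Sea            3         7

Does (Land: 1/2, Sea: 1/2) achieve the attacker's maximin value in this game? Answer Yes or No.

Yes

Against Reinforce this mix gives (1/2)·5 + (1/2)·3 = 4.
Against Withdraw this mix gives (1/2)·1 + (1/2)·7 = 4.
All of the defender's active replies (Reinforce, Withdraw) yield 4, and no column does worse for the attacker. The mix makes the defender indifferent and guarantees 4, so it is optimal.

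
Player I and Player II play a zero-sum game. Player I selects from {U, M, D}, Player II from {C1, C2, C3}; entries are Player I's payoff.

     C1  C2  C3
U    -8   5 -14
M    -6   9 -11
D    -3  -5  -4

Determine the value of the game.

-13/3

Row minima: U → -14, M → -11, D → -5; maximin = -5.
Column maxima: C1 → -3, C2 → 9, C3 → -4; minimax = -4.
-5 ≠ -4, so there is no saddle point; optimal play is mixed.
U is strictly dominated by M, so Player I never plays it.
C1 is strictly dominated by C3 (it gives Player I strictly more in every row), so Player II never plays it.
On the remaining 2×2 (M, D vs C2, C3):
Let Player I play M with probability p. Expected payoff against C2: 9p + (-5)(1−p) = 14p − 5; against C3: (-11)p + (-4)(1−p) = −7p − 4.
Setting these equal: 14p − 5 = −7p − 4 ⇒ 21p = 1 ⇒ p = 1/21, and the value is (14)·(1/21) − 5 = -13/3.
For Player II: with q = P(C2), equating M's and D's payoffs gives 20q − 11 = −q − 4 ⇒ q = 1/3.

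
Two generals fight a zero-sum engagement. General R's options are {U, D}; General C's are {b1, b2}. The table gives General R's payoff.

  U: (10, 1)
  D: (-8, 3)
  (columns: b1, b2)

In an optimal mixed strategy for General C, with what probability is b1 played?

1/10

Row minima: U → 1, D → -8; maximin = 1.
Column maxima: b1 → 10, b2 → 3; minimax = 3.
1 ≠ 3, so there is no saddle point; optimal play is mixed.
Let General R play U with probability p. Expected payoff against b1: 10p + (-8)(1−p) = 18p − 8; against b2: 1p + 3(1−p) = −2p + 3.
Setting these equal: 18p − 8 = −2p + 3 ⇒ 20p = 11 ⇒ p = 11/20, and the value is (18)·(11/20) − 8 = 19/10.
For General C: with q = P(b1), equating U's and D's payoffs gives 9q + 1 = −11q + 3 ⇒ q = 1/10.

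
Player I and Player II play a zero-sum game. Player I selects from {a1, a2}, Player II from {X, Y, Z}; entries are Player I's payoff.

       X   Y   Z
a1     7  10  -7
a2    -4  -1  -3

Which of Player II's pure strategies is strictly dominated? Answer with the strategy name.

Y

X holds Player I's payoff strictly below Y in every row: 7 < 10, -4 < -1.
So Y is strictly dominated for Player II.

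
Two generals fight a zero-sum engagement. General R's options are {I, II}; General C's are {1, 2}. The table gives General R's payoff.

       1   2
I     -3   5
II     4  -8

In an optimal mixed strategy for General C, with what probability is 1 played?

13/20

Row minima: I → -3, II → -8; maximin = -3.
Column maxima: 1 → 4, 2 → 5; minimax = 4.
-3 ≠ 4, so there is no saddle point; optimal play is mixed.
Let General R play I with probability p. Expected payoff against 1: (-3)p + 4(1−p) = −7p + 4; against 2: 5p + (-8)(1−p) = 13p − 8.
Setting these equal: −7p + 4 = 13p − 8 ⇒ −20p = -12 ⇒ p = 3/5, and the value is (-7)·(3/5) + 4 = -1/5.
For General C: with q = P(1), equating I's and II's payoffs gives −8q + 5 = 12q − 8 ⇒ q = 13/20.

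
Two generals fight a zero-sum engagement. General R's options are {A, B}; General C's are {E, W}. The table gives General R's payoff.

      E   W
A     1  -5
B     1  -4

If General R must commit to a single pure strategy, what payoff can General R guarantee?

-4

Row minima: A → -5, B → -4.
The best of these is -4.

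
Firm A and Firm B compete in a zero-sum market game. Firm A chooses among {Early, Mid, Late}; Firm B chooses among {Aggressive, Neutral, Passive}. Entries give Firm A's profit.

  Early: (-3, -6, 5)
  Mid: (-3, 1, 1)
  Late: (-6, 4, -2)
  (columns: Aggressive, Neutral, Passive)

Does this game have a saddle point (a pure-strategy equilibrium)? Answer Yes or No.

Row minima: Early → -6, Mid → -3, Late → -6; maximin = -3.
Column maxima: Aggressive → -3, Neutral → 4, Passive → 5; minimax = -3.
maximin = minimax = -3, so a saddle point exists.

Yes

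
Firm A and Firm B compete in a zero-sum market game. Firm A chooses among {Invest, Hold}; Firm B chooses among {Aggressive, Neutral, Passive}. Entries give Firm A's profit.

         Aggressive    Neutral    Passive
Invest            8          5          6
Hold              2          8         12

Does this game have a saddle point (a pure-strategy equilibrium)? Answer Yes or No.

No

Row minima: Invest → 5, Hold → 2; maximin = 5.
Column maxima: Aggressive → 8, Neutral → 8, Passive → 12; minimax = 8.
5 ≠ 8, so no pure-strategy equilibrium exists.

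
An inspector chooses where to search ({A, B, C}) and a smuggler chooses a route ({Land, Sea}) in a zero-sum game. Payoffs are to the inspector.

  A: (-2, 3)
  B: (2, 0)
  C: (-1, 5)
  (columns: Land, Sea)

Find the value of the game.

Row minima: A → -2, B → 0, C → -1; maximin = 0.
Column maxima: Land → 2, Sea → 5; minimax = 2.
0 ≠ 2, so there is no saddle point; optimal play is mixed.
A is strictly dominated by C, so the inspector never plays it.
On the remaining 2×2 (B, C vs Land, Sea):
Let the inspector play B with probability p. Expected payoff against Land: 2p + (-1)(1−p) = 3p − 1; against Sea: 0p + 5(1−p) = −5p + 5.
Setting these equal: 3p − 1 = −5p + 5 ⇒ 8p = 6 ⇒ p = 3/4, and the value is (3)·(3/4) − 1 = 5/4.
For the smuggler: with q = P(Land), equating B's and C's payoffs gives 2q = −6q + 5 ⇒ q = 5/8.

5/4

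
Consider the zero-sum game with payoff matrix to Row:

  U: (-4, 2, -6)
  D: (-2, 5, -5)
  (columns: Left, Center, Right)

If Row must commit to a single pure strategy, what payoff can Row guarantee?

Row minima: U → -6, D → -5.
The best of these is -5.

-5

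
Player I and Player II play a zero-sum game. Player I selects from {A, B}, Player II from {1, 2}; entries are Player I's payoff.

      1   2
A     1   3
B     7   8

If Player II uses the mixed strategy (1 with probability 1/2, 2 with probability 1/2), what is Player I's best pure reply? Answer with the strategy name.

B

Expected payoff of A: (1/2)·1 + (1/2)·3 = 2.
Expected payoff of B: (1/2)·7 + (1/2)·8 = 15/2.
The largest is 15/2, so Player I's best response is B.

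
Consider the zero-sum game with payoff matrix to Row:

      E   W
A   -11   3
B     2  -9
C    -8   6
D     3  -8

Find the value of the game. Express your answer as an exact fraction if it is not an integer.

Row minima: A → -11, B → -9, C → -8, D → -8; maximin = -8.
Column maxima: E → 3, W → 6; minimax = 3.
-8 ≠ 3, so there is no saddle point; optimal play is mixed.
A is strictly dominated by C, so Row never plays it.
B is strictly dominated by D, so Row never plays it.
On the remaining 2×2 (C, D vs E, W):
Let Row play C with probability p. Expected payoff against E: (-8)p + 3(1−p) = −11p + 3; against W: 6p + (-8)(1−p) = 14p − 8.
Setting these equal: −11p + 3 = 14p − 8 ⇒ −25p = -11 ⇒ p = 11/25, and the value is (-11)·(11/25) + 3 = -46/25.
For Column: with q = P(E), equating C's and D's payoffs gives −14q + 6 = 11q − 8 ⇒ q = 14/25.

-46/25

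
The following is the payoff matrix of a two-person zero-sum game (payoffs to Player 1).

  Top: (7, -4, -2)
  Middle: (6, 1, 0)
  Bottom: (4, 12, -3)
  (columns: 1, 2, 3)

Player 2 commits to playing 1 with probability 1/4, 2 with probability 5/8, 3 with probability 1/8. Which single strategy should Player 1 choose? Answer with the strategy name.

Bottom

Expected payoff of Top: (1/4)·7 + (5/8)·(-4) + (1/8)·(-2) = -1.
Expected payoff of Middle: (1/4)·6 + (5/8)·1 + (1/8)·0 = 17/8.
Expected payoff of Bottom: (1/4)·4 + (5/8)·12 + (1/8)·(-3) = 65/8.
The largest is 65/8, so Player 1's best response is Bottom.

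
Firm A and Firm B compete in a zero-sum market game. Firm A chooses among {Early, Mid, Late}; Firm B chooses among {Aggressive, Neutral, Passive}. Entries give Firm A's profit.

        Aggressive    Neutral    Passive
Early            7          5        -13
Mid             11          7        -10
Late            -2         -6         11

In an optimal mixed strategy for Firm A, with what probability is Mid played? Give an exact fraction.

1/2

Row minima: Early → -13, Mid → -10, Late → -6; maximin = -6.
Column maxima: Aggressive → 11, Neutral → 7, Passive → 11; minimax = 7.
-6 ≠ 7, so there is no saddle point; optimal play is mixed.
Early is strictly dominated by Mid, so Firm A never plays it.
Aggressive is strictly dominated by Neutral (it gives Firm A strictly more in every row), so Firm B never plays it.
On the remaining 2×2 (Mid, Late vs Neutral, Passive):
Let Firm A play Mid with probability p. Expected payoff against Neutral: 7p + (-6)(1−p) = 13p − 6; against Passive: (-10)p + 11(1−p) = −21p + 11.
Setting these equal: 13p − 6 = −21p + 11 ⇒ 34p = 17 ⇒ p = 1/2, and the value is (13)·(1/2) − 6 = 1/2.
For Firm B: with q = P(Neutral), equating Mid's and Late's payoffs gives 17q − 10 = −17q + 11 ⇒ q = 21/34.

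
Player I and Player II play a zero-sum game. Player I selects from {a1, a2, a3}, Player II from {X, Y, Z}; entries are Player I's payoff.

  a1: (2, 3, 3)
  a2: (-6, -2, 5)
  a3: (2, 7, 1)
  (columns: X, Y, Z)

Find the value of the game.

2

Row minima: a1 → 2, a2 → -6, a3 → 1; maximin = 2.
Column maxima: X → 2, Y → 7, Z → 5; minimax = 2.
Since maximin = minimax = 2, there is a saddle point and the value is 2.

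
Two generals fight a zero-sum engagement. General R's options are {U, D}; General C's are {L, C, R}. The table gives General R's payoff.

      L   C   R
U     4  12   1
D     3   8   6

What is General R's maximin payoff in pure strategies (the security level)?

Row minima: U → 1, D → 3.
The best of these is 3.

3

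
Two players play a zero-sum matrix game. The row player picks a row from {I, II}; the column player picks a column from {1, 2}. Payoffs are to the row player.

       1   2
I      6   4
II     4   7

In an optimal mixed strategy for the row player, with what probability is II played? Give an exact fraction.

2/5

Row minima: I → 4, II → 4; maximin = 4.
Column maxima: 1 → 6, 2 → 7; minimax = 6.
4 ≠ 6, so there is no saddle point; optimal play is mixed.
Let the row player play I with probability p. Expected payoff against 1: 6p + 4(1−p) = 2p + 4; against 2: 4p + 7(1−p) = −3p + 7.
Setting these equal: 2p + 4 = −3p + 7 ⇒ 5p = 3 ⇒ p = 3/5, and the value is (2)·(3/5) + 4 = 26/5.
For the column player: with q = P(1), equating I's and II's payoffs gives 2q + 4 = −3q + 7 ⇒ q = 3/5.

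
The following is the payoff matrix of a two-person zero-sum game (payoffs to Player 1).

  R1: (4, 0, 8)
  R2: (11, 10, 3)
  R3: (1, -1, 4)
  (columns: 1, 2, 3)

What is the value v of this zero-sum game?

16/3

Row minima: R1 → 0, R2 → 3, R3 → -1; maximin = 3.
Column maxima: 1 → 11, 2 → 10, 3 → 8; minimax = 8.
3 ≠ 8, so there is no saddle point; optimal play is mixed.
R3 is strictly dominated by R1, so Player 1 never plays it.
1 is strictly dominated by 2 (it gives Player 1 strictly more in every row), so Player 2 never plays it.
On the remaining 2×2 (R1, R2 vs 2, 3):
Let Player 1 play R1 with probability p. Expected payoff against 2: 0p + 10(1−p) = −10p + 10; against 3: 8p + 3(1−p) = 5p + 3.
Setting these equal: −10p + 10 = 5p + 3 ⇒ −15p = -7 ⇒ p = 7/15, and the value is (-10)·(7/15) + 10 = 16/3.
For Player 2: with q = P(2), equating R1's and R2's payoffs gives −8q + 8 = 7q + 3 ⇒ q = 1/3.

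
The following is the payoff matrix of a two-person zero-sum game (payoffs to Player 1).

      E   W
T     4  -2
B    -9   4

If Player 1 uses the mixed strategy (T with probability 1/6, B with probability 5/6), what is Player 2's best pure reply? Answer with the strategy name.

If Player 2 plays E, Player 1's expected payoff is (1/6)·4 + (5/6)·(-9) = -41/6.
If Player 2 plays W, Player 1's expected payoff is (1/6)·(-2) + (5/6)·4 = 3.
Player 2 minimizes Player 1's payoff; the smallest is -41/6, so the best response is E.

E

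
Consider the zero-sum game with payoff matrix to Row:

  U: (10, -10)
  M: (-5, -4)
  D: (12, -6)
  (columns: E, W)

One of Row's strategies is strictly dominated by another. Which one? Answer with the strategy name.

D gives a strictly higher payoff than U against every column: 12 > 10, -6 > -10.
So U is strictly dominated and Row never plays it.

U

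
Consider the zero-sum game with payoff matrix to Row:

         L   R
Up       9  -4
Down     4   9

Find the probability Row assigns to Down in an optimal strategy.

13/18

Row minima: Up → -4, Down → 4; maximin = 4.
Column maxima: L → 9, R → 9; minimax = 9.
4 ≠ 9, so there is no saddle point; optimal play is mixed.
Let Row play Up with probability p. Expected payoff against L: 9p + 4(1−p) = 5p + 4; against R: (-4)p + 9(1−p) = −13p + 9.
Setting these equal: 5p + 4 = −13p + 9 ⇒ 18p = 5 ⇒ p = 5/18, and the value is (5)·(5/18) + 4 = 97/18.
For Column: with q = P(L), equating Up's and Down's payoffs gives 13q − 4 = −5q + 9 ⇒ q = 13/18.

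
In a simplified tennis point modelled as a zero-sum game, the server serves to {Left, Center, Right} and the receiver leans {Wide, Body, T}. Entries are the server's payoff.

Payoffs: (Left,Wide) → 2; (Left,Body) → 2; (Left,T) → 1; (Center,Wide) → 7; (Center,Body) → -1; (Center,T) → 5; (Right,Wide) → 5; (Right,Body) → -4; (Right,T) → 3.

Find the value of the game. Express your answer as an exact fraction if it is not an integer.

Row minima: Left → 1, Center → -1, Right → -4; maximin = 1.
Column maxima: Wide → 7, Body → 2, T → 5; minimax = 2.
1 ≠ 2, so there is no saddle point; optimal play is mixed.
Right is strictly dominated by Center, so the server never plays it.
Wide is strictly dominated by T (it gives the server strictly more in every row), so the receiver never plays it.
On the remaining 2×2 (Left, Center vs Body, T):
Let the server play Left with probability p. Expected payoff against Body: 2p + (-1)(1−p) = 3p − 1; against T: 1p + 5(1−p) = −4p + 5.
Setting these equal: 3p − 1 = −4p + 5 ⇒ 7p = 6 ⇒ p = 6/7, and the value is (3)·(6/7) − 1 = 11/7.
For the receiver: with q = P(Body), equating Left's and Center's payoffs gives q + 1 = −6q + 5 ⇒ q = 4/7.

11/7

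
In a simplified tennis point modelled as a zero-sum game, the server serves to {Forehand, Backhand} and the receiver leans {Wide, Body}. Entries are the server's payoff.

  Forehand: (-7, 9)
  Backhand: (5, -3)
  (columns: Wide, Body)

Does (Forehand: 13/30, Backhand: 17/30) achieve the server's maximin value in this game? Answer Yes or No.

Against Wide this mix gives (13/30)·(-7) + (17/30)·5 = -1/5.
Against Body this mix gives (13/30)·9 + (17/30)·(-3) = 11/5.
The receiver will play Wide, holding the server to -1/5. Shifting weight toward the row that does better against Wide would raise this floor (the equalizing mix achieves 1 against both Wide and Body), so the proposed strategy is not optimal.

No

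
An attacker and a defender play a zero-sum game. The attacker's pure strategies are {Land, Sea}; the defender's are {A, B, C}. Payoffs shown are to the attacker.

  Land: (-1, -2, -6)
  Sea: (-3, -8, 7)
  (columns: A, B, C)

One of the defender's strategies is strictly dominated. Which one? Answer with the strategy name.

A

B holds the attacker's payoff strictly below A in every row: -2 < -1, -8 < -3.
So A is strictly dominated for the defender.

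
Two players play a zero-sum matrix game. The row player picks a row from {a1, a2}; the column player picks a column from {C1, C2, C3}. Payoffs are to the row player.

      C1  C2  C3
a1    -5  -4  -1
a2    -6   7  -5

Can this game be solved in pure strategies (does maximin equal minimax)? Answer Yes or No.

Row minima: a1 → -5, a2 → -6; maximin = -5.
Column maxima: C1 → -5, C2 → 7, C3 → -1; minimax = -5.
maximin = minimax = -5, so a saddle point exists.

Yes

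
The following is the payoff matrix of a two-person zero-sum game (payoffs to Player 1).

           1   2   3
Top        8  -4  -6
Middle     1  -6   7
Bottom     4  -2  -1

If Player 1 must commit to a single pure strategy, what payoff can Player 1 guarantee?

-2

Row minima: Top → -6, Middle → -6, Bottom → -2.
The best of these is -2.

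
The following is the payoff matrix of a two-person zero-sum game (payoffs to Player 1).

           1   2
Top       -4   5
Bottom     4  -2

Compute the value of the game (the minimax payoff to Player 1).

Row minima: Top → -4, Bottom → -2; maximin = -2.
Column maxima: 1 → 4, 2 → 5; minimax = 4.
-2 ≠ 4, so there is no saddle point; optimal play is mixed.
Let Player 1 play Top with probability p. Expected payoff against 1: (-4)p + 4(1−p) = −8p + 4; against 2: 5p + (-2)(1−p) = 7p − 2.
Setting these equal: −8p + 4 = 7p − 2 ⇒ −15p = -6 ⇒ p = 2/5, and the value is (-8)·(2/5) + 4 = 4/5.
For Player 2: with q = P(1), equating Top's and Bottom's payoffs gives −9q + 5 = 6q − 2 ⇒ q = 7/15.

4/5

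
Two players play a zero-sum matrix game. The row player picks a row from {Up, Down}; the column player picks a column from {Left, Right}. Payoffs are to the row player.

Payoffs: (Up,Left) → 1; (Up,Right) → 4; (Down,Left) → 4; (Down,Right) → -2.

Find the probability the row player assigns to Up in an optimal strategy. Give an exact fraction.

Row minima: Up → 1, Down → -2; maximin = 1.
Column maxima: Left → 4, Right → 4; minimax = 4.
1 ≠ 4, so there is no saddle point; optimal play is mixed.
Let the row player play Up with probability p. Expected payoff against Left: 1p + 4(1−p) = −3p + 4; against Right: 4p + (-2)(1−p) = 6p − 2.
Setting these equal: −3p + 4 = 6p − 2 ⇒ −9p = -6 ⇒ p = 2/3, and the value is (-3)·(2/3) + 4 = 2.
For the column player: with q = P(Left), equating Up's and Down's payoffs gives −3q + 4 = 6q − 2 ⇒ q = 2/3.

2/3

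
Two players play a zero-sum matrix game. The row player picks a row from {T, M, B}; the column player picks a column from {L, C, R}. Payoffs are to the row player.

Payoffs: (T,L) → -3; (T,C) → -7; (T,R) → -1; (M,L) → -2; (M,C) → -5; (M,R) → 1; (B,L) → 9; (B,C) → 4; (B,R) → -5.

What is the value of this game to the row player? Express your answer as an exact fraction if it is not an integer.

-7/5

Row minima: T → -7, M → -5, B → -5; maximin = -5.
Column maxima: L → 9, C → 4, R → 1; minimax = 1.
-5 ≠ 1, so there is no saddle point; optimal play is mixed.
T is strictly dominated by M, so the row player never plays it.
L is strictly dominated by C (it gives the row player strictly more in every row), so the column player never plays it.
On the remaining 2×2 (M, B vs C, R):
Let the row player play M with probability p. Expected payoff against C: (-5)p + 4(1−p) = −9p + 4; against R: 1p + (-5)(1−p) = 6p − 5.
Setting these equal: −9p + 4 = 6p − 5 ⇒ −15p = -9 ⇒ p = 3/5, and the value is (-9)·(3/5) + 4 = -7/5.
For the column player: with q = P(C), equating M's and B's payoffs gives −6q + 1 = 9q − 5 ⇒ q = 2/5.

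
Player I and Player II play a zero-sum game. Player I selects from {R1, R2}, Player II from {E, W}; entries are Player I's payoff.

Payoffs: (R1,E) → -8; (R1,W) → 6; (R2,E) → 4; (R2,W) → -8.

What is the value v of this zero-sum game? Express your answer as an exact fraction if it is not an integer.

-20/13

Row minima: R1 → -8, R2 → -8; maximin = -8.
Column maxima: E → 4, W → 6; minimax = 4.
-8 ≠ 4, so there is no saddle point; optimal play is mixed.
Let Player I play R1 with probability p. Expected payoff against E: (-8)p + 4(1−p) = −12p + 4; against W: 6p + (-8)(1−p) = 14p − 8.
Setting these equal: −12p + 4 = 14p − 8 ⇒ −26p = -12 ⇒ p = 6/13, and the value is (-12)·(6/13) + 4 = -20/13.
For Player II: with q = P(E), equating R1's and R2's payoffs gives −14q + 6 = 12q − 8 ⇒ q = 7/13.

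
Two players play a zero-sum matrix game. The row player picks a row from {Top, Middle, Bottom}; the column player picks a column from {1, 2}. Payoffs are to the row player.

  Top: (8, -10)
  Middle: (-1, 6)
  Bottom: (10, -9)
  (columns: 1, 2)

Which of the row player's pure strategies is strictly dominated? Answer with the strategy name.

Bottom gives a strictly higher payoff than Top against every column: 10 > 8, -9 > -10.
So Top is strictly dominated and the row player never plays it.

Top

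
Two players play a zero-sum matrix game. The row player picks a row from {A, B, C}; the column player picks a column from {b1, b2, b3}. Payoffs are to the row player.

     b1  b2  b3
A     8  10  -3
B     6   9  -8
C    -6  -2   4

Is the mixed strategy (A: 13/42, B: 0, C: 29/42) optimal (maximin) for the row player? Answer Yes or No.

Against b1 this mix gives (13/42)·8 + (29/42)·(-6) = -5/3.
Against b2 this mix gives (13/42)·10 + (29/42)·(-2) = 12/7.
Against b3 this mix gives (13/42)·(-3) + (29/42)·4 = 11/6.
The column player will play b1, holding the row player to -5/3. Shifting weight toward the row that does better against b1 would raise this floor (the equalizing mix achieves 2/3 against both b1 and b3), so the proposed strategy is not optimal.

No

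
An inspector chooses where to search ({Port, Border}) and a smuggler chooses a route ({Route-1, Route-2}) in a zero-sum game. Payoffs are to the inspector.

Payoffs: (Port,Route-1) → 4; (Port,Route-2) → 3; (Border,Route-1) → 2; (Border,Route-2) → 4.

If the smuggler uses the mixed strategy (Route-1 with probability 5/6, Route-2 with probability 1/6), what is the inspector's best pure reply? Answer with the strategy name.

Expected payoff of Port: (5/6)·4 + (1/6)·3 = 23/6.
Expected payoff of Border: (5/6)·2 + (1/6)·4 = 7/3.
The largest is 23/6, so the inspector's best response is Port.

Port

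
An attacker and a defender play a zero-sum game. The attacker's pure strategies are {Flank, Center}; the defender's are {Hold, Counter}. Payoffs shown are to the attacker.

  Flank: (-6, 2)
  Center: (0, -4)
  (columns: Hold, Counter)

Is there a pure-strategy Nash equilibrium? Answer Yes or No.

Row minima: Flank → -6, Center → -4; maximin = -4.
Column maxima: Hold → 0, Counter → 2; minimax = 0.
-4 ≠ 0, so no pure-strategy equilibrium exists.

No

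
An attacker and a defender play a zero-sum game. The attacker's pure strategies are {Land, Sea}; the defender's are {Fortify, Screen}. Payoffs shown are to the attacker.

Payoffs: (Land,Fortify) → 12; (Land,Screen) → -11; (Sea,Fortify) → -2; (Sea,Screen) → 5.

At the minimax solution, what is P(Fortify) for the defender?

8/15

Row minima: Land → -11, Sea → -2; maximin = -2.
Column maxima: Fortify → 12, Screen → 5; minimax = 5.
-2 ≠ 5, so there is no saddle point; optimal play is mixed.
Let the attacker play Land with probability p. Expected payoff against Fortify: 12p + (-2)(1−p) = 14p − 2; against Screen: (-11)p + 5(1−p) = −16p + 5.
Setting these equal: 14p − 2 = −16p + 5 ⇒ 30p = 7 ⇒ p = 7/30, and the value is (14)·(7/30) − 2 = 19/15.
For the defender: with q = P(Fortify), equating Land's and Sea's payoffs gives 23q − 11 = −7q + 5 ⇒ q = 8/15.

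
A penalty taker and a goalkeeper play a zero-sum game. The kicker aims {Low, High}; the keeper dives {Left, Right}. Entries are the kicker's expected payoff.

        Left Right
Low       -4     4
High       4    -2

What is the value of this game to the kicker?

Row minima: Low → -4, High → -2; maximin = -2.
Column maxima: Left → 4, Right → 4; minimax = 4.
-2 ≠ 4, so there is no saddle point; optimal play is mixed.
Let the kicker play Low with probability p. Expected payoff against Left: (-4)p + 4(1−p) = −8p + 4; against Right: 4p + (-2)(1−p) = 6p − 2.
Setting these equal: −8p + 4 = 6p − 2 ⇒ −14p = -6 ⇒ p = 3/7, and the value is (-8)·(3/7) + 4 = 4/7.
For the keeper: with q = P(Left), equating Low's and High's payoffs gives −8q + 4 = 6q − 2 ⇒ q = 3/7.

4/7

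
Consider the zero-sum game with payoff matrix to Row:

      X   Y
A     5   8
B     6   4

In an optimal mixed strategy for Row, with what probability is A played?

Row minima: A → 5, B → 4; maximin = 5.
Column maxima: X → 6, Y → 8; minimax = 6.
5 ≠ 6, so there is no saddle point; optimal play is mixed.
Let Row play A with probability p. Expected payoff against X: 5p + 6(1−p) = −p + 6; against Y: 8p + 4(1−p) = 4p + 4.
Setting these equal: −p + 6 = 4p + 4 ⇒ −5p = -2 ⇒ p = 2/5, and the value is (-1)·(2/5) + 6 = 28/5.
For Column: with q = P(X), equating A's and B's payoffs gives −3q + 8 = 2q + 4 ⇒ q = 4/5.

2/5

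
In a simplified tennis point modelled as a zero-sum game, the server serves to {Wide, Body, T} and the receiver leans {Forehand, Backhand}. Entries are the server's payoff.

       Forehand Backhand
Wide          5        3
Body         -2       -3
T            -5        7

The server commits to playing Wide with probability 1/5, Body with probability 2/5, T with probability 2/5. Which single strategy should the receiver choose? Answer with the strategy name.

If the receiver plays Forehand, the server's expected payoff is (1/5)·5 + (2/5)·(-2) + (2/5)·(-5) = -9/5.
If the receiver plays Backhand, the server's expected payoff is (1/5)·3 + (2/5)·(-3) + (2/5)·7 = 11/5.
The receiver minimizes the server's payoff; the smallest is -9/5, so the best response is Forehand.

Forehand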